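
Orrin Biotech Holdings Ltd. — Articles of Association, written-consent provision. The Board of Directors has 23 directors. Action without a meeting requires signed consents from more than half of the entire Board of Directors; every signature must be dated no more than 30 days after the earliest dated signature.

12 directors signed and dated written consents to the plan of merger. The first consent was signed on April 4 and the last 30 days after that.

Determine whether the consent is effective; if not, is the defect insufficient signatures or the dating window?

Signatures required: more than half of 23 — a majority of 23 is 12, so 12 needed; 12 signed. Sufficient.
Dating window: the latest signature is 30 days after the earliest; the limit is 30 days. Within the window.

Effective — both the signature and dating-window requirements are satisfied.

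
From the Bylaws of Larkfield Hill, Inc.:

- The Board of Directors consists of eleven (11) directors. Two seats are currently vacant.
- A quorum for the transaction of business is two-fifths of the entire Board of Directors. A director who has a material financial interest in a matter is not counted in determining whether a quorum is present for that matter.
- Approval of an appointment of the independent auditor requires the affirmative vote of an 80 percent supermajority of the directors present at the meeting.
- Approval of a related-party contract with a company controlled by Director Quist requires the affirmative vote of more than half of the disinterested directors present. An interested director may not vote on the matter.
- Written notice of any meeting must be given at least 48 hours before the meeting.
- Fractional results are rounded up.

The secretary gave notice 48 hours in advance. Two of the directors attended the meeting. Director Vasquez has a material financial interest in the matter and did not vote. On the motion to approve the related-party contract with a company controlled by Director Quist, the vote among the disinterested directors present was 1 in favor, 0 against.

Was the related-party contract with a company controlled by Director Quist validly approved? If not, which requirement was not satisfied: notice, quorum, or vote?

Invalid — quorum requirement not satisfied.

Notice: 48 hours given; 48 required (48 ≥ 48). Satisfied.
Quorum: 2 present, but the 1 interested director does not count, leaving 1. Quorum is 5. Not satisfied.
Vote: the related-party contract with a company controlled by Director Quist requires a majority of the disinterested directors present (2 − 1 = 1). A majority of 1 is 1, so 1 affirmative vote is needed; 1 voted in favor. Satisfied. (Moot — without a quorum no business can be validly transacted.)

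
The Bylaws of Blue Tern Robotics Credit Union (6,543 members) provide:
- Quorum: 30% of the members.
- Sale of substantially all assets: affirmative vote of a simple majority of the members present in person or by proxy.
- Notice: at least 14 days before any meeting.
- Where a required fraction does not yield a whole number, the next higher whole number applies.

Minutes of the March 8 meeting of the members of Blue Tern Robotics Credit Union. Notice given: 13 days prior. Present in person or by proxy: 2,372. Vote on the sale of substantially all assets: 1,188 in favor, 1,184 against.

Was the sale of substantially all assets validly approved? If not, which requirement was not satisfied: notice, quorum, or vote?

Notice: 13 days given; 14 required. Not satisfied.
Quorum: 30% of 6,543 = 1,962.90, rounded up to 1,963; 2,372 present. Satisfied.
Vote: requires a majority of those present (2,372); a majority of 2372 is 1187, so 1,187 needed; 1,188 in favor. Satisfied.

Invalid — notice requirement not satisfied.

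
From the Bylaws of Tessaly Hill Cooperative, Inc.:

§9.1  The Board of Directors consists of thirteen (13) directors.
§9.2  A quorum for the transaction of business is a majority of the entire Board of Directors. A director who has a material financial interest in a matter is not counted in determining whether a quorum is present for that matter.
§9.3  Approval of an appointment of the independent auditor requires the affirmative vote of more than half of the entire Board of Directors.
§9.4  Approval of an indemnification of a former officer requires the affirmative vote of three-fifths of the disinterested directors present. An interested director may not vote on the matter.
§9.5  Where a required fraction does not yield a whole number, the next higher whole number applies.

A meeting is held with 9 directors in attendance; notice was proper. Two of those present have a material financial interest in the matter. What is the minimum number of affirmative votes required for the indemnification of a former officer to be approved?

The indemnification of a former officer requires three-fifths of the disinterested directors present (9 − 2 = 7).
3/5 of 7 = 4.20, rounded up to 5.

5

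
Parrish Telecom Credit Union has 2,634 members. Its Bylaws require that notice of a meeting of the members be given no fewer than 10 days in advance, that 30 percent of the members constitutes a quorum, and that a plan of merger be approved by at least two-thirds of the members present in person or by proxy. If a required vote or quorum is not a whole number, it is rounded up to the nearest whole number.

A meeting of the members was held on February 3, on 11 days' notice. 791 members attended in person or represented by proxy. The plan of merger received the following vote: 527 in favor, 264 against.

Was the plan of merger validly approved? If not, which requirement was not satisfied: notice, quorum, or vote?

Invalid — vote requirement not satisfied.

Notice: 11 days given; 10 required. Satisfied.
Quorum: 30% of 2,634 = 790.20, rounded up to 791; 791 present. Satisfied.
Vote: requires two-thirds of those present (791); 2/3 of 791 = 527.33, rounded up to 528, so 528 needed; 527 in favor. Not satisfied.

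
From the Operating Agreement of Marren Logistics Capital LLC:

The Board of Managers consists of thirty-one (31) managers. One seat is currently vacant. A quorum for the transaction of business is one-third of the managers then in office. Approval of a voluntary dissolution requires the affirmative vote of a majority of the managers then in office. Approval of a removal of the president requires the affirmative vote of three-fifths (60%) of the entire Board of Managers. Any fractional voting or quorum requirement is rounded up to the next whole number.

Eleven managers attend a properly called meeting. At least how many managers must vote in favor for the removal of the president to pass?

The removal of the president requires three-fifths of the entire Board of Managers (31).
3/5 of 31 = 18.60, rounded up to 19.
(Only 11 can vote, so the removal of the president cannot pass at this meeting, but the required vote is still 19.)

19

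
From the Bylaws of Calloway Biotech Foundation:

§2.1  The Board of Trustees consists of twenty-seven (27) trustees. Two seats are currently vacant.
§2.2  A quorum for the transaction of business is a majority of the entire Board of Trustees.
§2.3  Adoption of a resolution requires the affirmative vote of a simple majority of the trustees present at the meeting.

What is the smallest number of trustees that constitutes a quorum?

14

A majority of 27 is 14.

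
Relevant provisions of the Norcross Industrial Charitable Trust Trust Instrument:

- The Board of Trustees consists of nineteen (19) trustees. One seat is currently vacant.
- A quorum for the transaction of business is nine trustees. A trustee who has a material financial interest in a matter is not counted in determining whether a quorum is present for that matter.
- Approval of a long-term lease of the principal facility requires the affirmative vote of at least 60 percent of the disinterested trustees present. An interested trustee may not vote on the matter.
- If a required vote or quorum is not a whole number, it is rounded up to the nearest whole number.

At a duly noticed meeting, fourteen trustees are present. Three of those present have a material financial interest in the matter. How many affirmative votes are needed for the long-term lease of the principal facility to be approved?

7

The long-term lease of the principal facility requires three-fifths of the disinterested trustees present (14 − 3 = 11).
3/5 of 11 = 6.60, rounded up to 7.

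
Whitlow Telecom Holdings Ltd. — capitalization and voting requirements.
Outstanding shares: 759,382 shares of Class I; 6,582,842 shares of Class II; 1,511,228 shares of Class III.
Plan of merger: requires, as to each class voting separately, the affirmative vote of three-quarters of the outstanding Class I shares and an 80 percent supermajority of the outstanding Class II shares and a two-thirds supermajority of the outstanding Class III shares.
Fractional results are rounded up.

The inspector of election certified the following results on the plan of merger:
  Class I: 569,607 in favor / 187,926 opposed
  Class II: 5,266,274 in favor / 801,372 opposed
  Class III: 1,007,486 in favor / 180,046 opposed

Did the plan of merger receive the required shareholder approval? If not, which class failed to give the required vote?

Approved — every class gave the required vote.

Class I: 3/4 of 759382 = 569536.50, rounded up to 569537; 569,537 required, 569,607 in favor — approved.
Class II: 4/5 of 6582842 = 5266273.60, rounded up to 5266274; 5,266,274 required, 5,266,274 in favor — approved.
Class III: 2/3 of 1511228 = 1007485.33, rounded up to 1007486; 1,007,486 required, 1,007,486 in favor — approved.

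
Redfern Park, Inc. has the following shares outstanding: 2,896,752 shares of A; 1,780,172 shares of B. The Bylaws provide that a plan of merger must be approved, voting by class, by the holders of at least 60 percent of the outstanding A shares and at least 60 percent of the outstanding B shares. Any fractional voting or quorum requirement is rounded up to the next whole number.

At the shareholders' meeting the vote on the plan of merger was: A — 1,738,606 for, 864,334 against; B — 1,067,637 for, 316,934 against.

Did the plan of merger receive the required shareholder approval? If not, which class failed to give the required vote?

Not approved — the B shares did not give the required vote.

A: 3/5 of 2896752 = 1738051.20, rounded up to 1738052; 1,738,052 required, 1,738,606 in favor — approved.
B: 3/5 of 1780172 = 1068103.20, rounded up to 1068104; 1,068,104 required, 1,067,637 in favor — not approved.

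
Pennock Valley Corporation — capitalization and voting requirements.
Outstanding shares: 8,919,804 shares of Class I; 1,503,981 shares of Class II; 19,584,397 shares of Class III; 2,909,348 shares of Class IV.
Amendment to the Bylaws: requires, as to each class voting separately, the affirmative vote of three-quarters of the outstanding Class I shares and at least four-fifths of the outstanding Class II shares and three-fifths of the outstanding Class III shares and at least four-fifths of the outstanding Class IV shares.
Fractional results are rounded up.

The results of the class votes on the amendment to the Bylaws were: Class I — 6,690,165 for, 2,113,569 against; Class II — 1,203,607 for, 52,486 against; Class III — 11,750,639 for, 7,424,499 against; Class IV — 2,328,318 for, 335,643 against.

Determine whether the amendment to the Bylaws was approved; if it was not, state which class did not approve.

Approved — every class gave the required vote.

Class I: 3/4 of 8919804 = 6689853; 6,689,853 required, 6,690,165 in favor — approved.
Class II: 4/5 of 1503981 = 1203184.80, rounded up to 1203185; 1,203,185 required, 1,203,607 in favor — approved.
Class III: 3/5 of 19584397 = 11750638.20, rounded up to 11750639; 11,750,639 required, 11,750,639 in favor — approved.
Class IV: 4/5 of 2909348 = 2327478.40, rounded up to 2327479; 2,327,479 required, 2,328,318 in favor — approved.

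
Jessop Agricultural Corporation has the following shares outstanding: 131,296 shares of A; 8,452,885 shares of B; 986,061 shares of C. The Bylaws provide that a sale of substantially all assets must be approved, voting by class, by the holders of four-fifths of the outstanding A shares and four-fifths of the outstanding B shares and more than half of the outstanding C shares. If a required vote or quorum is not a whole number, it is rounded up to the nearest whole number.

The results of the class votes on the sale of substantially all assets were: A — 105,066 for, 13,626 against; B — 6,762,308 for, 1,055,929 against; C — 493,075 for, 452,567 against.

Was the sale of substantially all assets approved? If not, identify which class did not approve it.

Approved — every class gave the required vote.

A: 4/5 of 131296 = 105036.80, rounded up to 105037; 105,037 required, 105,066 in favor — approved.
B: 4/5 of 8452885 = 6762308; 6,762,308 required, 6,762,308 in favor — approved.
C: a majority of 986061 is 493031; 493,031 required, 493,075 in favor — approved.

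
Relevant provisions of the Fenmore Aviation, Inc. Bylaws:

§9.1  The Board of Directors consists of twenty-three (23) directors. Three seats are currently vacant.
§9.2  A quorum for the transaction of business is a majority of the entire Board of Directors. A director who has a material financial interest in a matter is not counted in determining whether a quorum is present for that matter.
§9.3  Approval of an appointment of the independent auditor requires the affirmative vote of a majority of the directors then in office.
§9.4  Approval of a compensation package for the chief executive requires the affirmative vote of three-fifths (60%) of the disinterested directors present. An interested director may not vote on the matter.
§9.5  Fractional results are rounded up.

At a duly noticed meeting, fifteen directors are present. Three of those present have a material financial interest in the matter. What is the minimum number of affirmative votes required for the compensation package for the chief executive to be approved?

The compensation package for the chief executive requires three-fifths of the disinterested directors present (15 − 3 = 12).
3/5 of 12 = 7.20, rounded up to 8.

8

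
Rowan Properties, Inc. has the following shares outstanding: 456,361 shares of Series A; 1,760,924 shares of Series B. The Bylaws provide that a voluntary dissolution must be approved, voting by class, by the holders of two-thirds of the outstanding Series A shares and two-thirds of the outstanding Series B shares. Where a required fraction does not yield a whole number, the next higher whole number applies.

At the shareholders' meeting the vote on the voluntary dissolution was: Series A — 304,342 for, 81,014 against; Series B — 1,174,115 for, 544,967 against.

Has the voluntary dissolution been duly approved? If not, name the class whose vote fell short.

Approved — every class gave the required vote.

Series A: 2/3 of 456361 = 304240.67, rounded up to 304241; 304,241 required, 304,342 in favor — approved.
Series B: 2/3 of 1760924 = 1173949.33, rounded up to 1173950; 1,173,950 required, 1,174,115 in favor — approved.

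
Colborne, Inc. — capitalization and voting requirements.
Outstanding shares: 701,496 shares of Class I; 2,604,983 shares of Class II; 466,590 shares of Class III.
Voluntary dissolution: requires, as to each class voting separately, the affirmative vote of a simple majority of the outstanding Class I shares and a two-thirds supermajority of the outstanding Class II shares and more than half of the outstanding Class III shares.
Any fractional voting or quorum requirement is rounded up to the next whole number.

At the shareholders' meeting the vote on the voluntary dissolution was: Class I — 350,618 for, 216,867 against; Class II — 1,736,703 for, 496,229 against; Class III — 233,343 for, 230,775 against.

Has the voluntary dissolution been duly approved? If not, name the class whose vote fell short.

Not approved — the Class I shares did not give the required vote.

Class I: a majority of 701496 is 350749; 350,749 required, 350,618 in favor — not approved.
Class II: 2/3 of 2604983 = 1736655.33, rounded up to 1736656; 1,736,656 required, 1,736,703 in favor — approved.
Class III: a majority of 466590 is 233296; 233,296 required, 233,343 in favor — approved.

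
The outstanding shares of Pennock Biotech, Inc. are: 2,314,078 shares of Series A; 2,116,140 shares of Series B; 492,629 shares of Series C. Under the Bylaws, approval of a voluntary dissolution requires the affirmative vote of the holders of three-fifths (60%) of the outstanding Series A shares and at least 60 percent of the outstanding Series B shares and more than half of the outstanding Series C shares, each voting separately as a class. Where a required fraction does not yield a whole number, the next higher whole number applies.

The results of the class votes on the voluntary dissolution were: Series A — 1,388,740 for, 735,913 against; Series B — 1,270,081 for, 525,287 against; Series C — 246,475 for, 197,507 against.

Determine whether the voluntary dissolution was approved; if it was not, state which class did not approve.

Approved — every class gave the required vote.

Series A: 3/5 of 2314078 = 1388446.80, rounded up to 1388447; 1,388,447 required, 1,388,740 in favor — approved.
Series B: 3/5 of 2116140 = 1269684; 1,269,684 required, 1,270,081 in favor — approved.
Series C: a majority of 492629 is 246315; 246,315 required, 246,475 in favor — approved.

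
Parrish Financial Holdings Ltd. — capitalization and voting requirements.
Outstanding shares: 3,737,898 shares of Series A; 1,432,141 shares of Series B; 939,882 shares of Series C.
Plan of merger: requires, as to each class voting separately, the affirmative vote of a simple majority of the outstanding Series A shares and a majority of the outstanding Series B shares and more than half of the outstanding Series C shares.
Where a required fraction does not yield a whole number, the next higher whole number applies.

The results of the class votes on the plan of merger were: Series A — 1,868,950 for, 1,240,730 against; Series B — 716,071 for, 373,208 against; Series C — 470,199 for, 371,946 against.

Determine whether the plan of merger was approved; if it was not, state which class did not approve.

Series A: a majority of 3737898 is 1868950; 1,868,950 required, 1,868,950 in favor — approved.
Series B: a majority of 1432141 is 716071; 716,071 required, 716,071 in favor — approved.
Series C: a majority of 939882 is 469942; 469,942 required, 470,199 in favor — approved.

Approved — every class gave the required vote.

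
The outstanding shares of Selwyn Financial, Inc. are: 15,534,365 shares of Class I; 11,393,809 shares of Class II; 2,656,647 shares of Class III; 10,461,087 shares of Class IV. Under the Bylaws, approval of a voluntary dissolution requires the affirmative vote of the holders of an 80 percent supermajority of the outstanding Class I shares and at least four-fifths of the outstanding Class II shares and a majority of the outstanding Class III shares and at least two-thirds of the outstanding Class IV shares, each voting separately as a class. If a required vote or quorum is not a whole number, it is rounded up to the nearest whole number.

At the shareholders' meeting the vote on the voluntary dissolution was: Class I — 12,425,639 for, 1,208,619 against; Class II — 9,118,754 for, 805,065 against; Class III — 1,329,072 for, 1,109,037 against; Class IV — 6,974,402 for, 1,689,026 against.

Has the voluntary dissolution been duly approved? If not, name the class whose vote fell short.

Class I: 4/5 of 15534365 = 12427492; 12,427,492 required, 12,425,639 in favor — not approved.
Class II: 4/5 of 11393809 = 9115047.20, rounded up to 9115048; 9,115,048 required, 9,118,754 in favor — approved.
Class III: a majority of 2656647 is 1328324; 1,328,324 required, 1,329,072 in favor — approved.
Class IV: 2/3 of 10461087 = 6974058; 6,974,058 required, 6,974,402 in favor — approved.

Not approved — the Class I shares did not give the required vote.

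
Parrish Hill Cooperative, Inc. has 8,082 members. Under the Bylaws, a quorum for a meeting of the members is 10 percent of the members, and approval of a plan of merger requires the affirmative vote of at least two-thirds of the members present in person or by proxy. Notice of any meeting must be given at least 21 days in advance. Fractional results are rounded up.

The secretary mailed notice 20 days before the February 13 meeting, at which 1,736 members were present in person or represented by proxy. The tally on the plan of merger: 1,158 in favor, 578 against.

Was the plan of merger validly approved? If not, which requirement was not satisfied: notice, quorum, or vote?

Invalid — notice requirement not satisfied.

Notice: 20 days given; 21 required. Not satisfied.
Quorum: 10% of 8,082 = 808.20, rounded up to 809; 1,736 present. Satisfied.
Vote: requires two-thirds of those present (1,736); 2/3 of 1736 = 1157.33, rounded up to 1158, so 1,158 needed; 1,158 in favor. Satisfied.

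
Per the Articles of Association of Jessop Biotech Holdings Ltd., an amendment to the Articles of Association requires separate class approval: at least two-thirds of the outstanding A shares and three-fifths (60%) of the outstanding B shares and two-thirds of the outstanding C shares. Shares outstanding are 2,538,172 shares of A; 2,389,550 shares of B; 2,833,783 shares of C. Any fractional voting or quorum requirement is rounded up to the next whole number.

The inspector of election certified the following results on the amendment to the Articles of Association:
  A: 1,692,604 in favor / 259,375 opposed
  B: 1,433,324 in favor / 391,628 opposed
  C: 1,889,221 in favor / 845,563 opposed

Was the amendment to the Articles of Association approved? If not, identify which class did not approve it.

Not approved — the B shares did not give the required vote.

A: 2/3 of 2538172 = 1692114.67, rounded up to 1692115; 1,692,115 required, 1,692,604 in favor — approved.
B: 3/5 of 2389550 = 1433730; 1,433,730 required, 1,433,324 in favor — not approved.
C: 2/3 of 2833783 = 1889188.67, rounded up to 1889189; 1,889,189 required, 1,889,221 in favor — approved.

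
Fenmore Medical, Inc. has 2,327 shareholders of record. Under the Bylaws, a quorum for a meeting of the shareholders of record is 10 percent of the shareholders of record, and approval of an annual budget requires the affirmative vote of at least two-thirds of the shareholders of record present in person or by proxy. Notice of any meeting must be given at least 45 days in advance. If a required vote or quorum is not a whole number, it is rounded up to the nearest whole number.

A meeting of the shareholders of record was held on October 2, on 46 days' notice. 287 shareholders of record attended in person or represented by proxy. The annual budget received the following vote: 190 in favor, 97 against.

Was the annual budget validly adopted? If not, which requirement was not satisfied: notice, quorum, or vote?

Invalid — vote requirement not satisfied.

Notice: 46 days given; 45 required. Satisfied.
Quorum: 10% of 2,327 = 232.70, rounded up to 233; 287 present. Satisfied.
Vote: requires two-thirds of those present (287); 2/3 of 287 = 191.33, rounded up to 192, so 192 needed; 190 in favor. Not satisfied.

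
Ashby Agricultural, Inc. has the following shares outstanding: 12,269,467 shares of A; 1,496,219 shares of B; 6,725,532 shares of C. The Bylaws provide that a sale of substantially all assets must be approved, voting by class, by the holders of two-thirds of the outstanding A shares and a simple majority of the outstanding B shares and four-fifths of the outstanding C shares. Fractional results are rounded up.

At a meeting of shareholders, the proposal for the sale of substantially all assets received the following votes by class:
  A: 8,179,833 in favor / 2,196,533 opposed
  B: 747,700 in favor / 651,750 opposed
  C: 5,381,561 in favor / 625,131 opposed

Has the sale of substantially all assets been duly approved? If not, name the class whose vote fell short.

Not approved — the B shares did not give the required vote.

A: 2/3 of 12269467 = 8179644.67, rounded up to 8179645; 8,179,645 required, 8,179,833 in favor — approved.
B: a majority of 1496219 is 748110; 748,110 required, 747,700 in favor — not approved.
C: 4/5 of 6725532 = 5380425.60, rounded up to 5380426; 5,380,426 required, 5,381,561 in favor — approved.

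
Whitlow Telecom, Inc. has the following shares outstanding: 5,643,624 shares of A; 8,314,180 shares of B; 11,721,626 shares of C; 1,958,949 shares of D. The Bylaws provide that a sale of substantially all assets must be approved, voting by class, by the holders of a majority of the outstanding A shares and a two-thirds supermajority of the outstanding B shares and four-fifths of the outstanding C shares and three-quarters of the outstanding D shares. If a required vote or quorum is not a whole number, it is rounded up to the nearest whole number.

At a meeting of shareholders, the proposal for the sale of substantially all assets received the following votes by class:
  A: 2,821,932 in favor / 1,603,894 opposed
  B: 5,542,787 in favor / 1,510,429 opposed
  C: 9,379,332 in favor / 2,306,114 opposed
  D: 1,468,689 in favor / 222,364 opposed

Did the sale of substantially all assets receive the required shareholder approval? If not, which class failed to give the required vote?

A: a majority of 5643624 is 2821813; 2,821,813 required, 2,821,932 in favor — approved.
B: 2/3 of 8314180 = 5542786.67, rounded up to 5542787; 5,542,787 required, 5,542,787 in favor — approved.
C: 4/5 of 11721626 = 9377300.80, rounded up to 9377301; 9,377,301 required, 9,379,332 in favor — approved.
D: 3/4 of 1958949 = 1469211.75, rounded up to 1469212; 1,469,212 required, 1,468,689 in favor — not approved.

Not approved — the D shares did not give the required vote.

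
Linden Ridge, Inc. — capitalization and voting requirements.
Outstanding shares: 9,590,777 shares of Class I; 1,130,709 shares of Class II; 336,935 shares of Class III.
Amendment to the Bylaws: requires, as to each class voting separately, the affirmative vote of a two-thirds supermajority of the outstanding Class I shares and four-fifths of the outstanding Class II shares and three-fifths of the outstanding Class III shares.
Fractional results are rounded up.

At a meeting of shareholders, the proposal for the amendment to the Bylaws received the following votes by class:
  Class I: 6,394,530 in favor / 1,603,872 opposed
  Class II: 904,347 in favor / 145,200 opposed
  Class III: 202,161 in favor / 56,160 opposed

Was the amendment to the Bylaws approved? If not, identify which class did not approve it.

Not approved — the Class II shares did not give the required vote.

Class I: 2/3 of 9590777 = 6393851.33, rounded up to 6393852; 6,393,852 required, 6,394,530 in favor — approved.
Class II: 4/5 of 1130709 = 904567.20, rounded up to 904568; 904,568 required, 904,347 in favor — not approved.
Class III: 3/5 of 336935 = 202161; 202,161 required, 202,161 in favor — approved.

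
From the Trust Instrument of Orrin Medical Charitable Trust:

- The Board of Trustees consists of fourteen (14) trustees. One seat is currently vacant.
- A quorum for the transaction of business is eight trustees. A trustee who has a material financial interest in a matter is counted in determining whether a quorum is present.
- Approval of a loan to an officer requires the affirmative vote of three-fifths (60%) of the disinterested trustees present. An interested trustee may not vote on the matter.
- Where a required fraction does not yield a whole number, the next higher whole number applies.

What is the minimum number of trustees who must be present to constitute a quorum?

The quorum is fixed at 8.

8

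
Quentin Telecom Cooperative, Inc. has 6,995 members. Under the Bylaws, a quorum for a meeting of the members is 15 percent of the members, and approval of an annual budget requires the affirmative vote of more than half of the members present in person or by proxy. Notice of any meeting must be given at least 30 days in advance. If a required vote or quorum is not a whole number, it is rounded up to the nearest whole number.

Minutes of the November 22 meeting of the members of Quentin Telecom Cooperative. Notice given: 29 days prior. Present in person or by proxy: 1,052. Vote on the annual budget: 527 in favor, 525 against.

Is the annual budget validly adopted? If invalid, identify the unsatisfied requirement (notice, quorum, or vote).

Notice: 29 days given; 30 required. Not satisfied.
Quorum: 15% of 6,995 = 1,049.25, rounded up to 1,050; 1,052 present. Satisfied.
Vote: requires a majority of those present (1,052); a majority of 1052 is 527, so 527 needed; 527 in favor. Satisfied.

Invalid — notice requirement not satisfied.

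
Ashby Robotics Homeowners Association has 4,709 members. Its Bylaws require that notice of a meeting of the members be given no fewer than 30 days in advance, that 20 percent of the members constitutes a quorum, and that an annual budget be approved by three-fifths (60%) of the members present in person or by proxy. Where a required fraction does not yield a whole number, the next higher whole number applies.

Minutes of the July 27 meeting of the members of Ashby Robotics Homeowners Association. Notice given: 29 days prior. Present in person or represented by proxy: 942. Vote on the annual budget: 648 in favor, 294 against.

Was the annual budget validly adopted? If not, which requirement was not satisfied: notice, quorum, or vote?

Notice: 29 days given; 30 required. Not satisfied.
Quorum: 20% of 4,709 = 941.80, rounded up to 942; 942 present. Satisfied.
Vote: requires three-fifths of those present (942); 3/5 of 942 = 565.20, rounded up to 566, so 566 needed; 648 in favor. Satisfied.

Invalid — notice requirement not satisfied.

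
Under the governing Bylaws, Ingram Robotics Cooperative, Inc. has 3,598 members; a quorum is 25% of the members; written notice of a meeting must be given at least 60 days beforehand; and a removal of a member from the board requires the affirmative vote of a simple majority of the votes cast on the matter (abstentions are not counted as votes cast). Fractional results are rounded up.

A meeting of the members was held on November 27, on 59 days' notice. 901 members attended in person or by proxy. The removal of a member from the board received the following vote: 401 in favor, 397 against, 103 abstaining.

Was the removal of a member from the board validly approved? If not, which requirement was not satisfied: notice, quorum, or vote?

Invalid — notice requirement not satisfied.

Notice: 59 days given; 60 required. Not satisfied.
Quorum: 25% of 3,598 = 899.50, rounded up to 900; 901 present. Satisfied.
Vote: requires a majority of the votes cast (901 − 103 abstaining = 798); a majority of 798 is 400, so 400 needed; 401 in favor. Satisfied.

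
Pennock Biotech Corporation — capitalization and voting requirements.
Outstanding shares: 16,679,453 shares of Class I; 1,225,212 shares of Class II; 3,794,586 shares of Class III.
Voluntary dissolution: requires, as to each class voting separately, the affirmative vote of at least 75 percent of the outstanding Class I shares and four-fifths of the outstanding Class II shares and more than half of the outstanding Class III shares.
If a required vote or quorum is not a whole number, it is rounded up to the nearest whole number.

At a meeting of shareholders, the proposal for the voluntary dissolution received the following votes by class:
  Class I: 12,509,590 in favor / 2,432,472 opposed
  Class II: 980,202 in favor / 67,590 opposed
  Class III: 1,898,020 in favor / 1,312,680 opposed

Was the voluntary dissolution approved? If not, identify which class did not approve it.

Class I: 3/4 of 16679453 = 12509589.75, rounded up to 12509590; 12,509,590 required, 12,509,590 in favor — approved.
Class II: 4/5 of 1225212 = 980169.60, rounded up to 980170; 980,170 required, 980,202 in favor — approved.
Class III: a majority of 3794586 is 1897294; 1,897,294 required, 1,898,020 in favor — approved.

Approved — every class gave the required vote.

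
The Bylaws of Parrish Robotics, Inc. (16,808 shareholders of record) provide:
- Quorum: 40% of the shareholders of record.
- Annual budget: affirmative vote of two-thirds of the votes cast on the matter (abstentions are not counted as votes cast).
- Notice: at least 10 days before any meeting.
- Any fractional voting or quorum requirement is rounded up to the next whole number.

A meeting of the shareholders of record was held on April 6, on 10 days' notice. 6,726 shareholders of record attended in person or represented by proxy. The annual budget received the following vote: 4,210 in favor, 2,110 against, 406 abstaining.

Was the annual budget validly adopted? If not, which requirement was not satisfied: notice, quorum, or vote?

Notice: 10 days given; 10 required. Satisfied.
Quorum: 40% of 16,808 = 6,723.20, rounded up to 6,724; 6,726 present. Satisfied.
Vote: requires two-thirds of the votes cast (6,726 − 406 abstaining = 6,320); 2/3 of 6320 = 4213.33, rounded up to 4214, so 4,214 needed; 4,210 in favor. Not satisfied.

Invalid — vote requirement not satisfied.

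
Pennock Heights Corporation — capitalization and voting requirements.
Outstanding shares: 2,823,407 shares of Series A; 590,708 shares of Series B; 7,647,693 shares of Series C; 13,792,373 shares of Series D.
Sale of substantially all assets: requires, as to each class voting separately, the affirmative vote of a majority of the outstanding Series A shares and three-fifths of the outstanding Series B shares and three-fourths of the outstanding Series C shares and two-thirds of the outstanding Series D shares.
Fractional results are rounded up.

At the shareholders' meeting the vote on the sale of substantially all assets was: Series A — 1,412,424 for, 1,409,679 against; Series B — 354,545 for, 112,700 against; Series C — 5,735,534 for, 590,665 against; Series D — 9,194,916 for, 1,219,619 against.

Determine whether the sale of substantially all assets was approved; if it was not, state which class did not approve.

Series A: a majority of 2823407 is 1411704; 1,411,704 required, 1,412,424 in favor — approved.
Series B: 3/5 of 590708 = 354424.80, rounded up to 354425; 354,425 required, 354,545 in favor — approved.
Series C: 3/4 of 7647693 = 5735769.75, rounded up to 5735770; 5,735,770 required, 5,735,534 in favor — not approved.
Series D: 2/3 of 13792373 = 9194915.33, rounded up to 9194916; 9,194,916 required, 9,194,916 in favor — approved.

Not approved — the Series C shares did not give the required vote.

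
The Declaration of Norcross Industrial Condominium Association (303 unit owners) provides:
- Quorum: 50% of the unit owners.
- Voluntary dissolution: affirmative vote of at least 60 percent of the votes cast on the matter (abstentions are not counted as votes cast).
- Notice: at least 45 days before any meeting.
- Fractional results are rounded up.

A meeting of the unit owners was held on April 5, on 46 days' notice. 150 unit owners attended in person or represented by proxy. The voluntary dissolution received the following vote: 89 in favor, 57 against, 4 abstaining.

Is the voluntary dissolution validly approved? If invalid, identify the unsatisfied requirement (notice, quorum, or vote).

Invalid — quorum requirement not satisfied.

Notice: 46 days given; 45 required. Satisfied.
Quorum: 50% of 303 = 151.50, rounded up to 152; 150 present. Not satisfied.
Vote: requires three-fifths of the votes cast (150 − 4 abstaining = 146); 3/5 of 146 = 87.60, rounded up to 88, so 88 needed; 89 in favor. Satisfied.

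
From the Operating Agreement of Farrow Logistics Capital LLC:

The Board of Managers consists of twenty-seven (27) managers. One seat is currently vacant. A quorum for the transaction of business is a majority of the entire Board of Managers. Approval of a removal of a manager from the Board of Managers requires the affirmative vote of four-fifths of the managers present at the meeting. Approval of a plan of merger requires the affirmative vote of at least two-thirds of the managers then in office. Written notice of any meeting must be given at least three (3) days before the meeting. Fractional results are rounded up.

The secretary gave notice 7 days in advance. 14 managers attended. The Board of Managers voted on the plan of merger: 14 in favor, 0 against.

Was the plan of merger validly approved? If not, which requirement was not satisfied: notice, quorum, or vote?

Notice: 7 days given; 3 required (7 ≥ 3). Satisfied.
Quorum: 14 present; quorum is 14. Satisfied.
Vote: the plan of merger requires two-thirds of the managers then in office (26). 2/3 of 26 = 17.33, rounded up to 18, so 18 affirmative votes are needed; 14 voted in favor. Not satisfied.

Invalid — vote requirement not satisfied.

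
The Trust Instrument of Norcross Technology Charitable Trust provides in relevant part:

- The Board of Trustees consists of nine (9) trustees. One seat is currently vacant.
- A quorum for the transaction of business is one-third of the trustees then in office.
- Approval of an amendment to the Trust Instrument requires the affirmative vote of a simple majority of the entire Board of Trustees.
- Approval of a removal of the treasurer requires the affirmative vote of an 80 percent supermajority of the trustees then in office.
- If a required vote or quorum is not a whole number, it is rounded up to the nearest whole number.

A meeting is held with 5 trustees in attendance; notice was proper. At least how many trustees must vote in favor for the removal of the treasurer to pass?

The removal of the treasurer requires four-fifths of the trustees then in office (8).
4/5 of 8 = 6.40, rounded up to 7.
(Only 5 can vote, so the removal of the treasurer cannot pass at this meeting, but the required vote is still 7.)

7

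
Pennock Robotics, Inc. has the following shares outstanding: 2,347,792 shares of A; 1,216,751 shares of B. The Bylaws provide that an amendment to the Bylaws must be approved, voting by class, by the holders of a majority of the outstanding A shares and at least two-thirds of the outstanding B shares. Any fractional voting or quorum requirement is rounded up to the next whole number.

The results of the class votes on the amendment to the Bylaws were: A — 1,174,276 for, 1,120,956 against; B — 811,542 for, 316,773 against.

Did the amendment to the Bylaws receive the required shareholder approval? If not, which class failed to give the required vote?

Approved — every class gave the required vote.

A: a majority of 2347792 is 1173897; 1,173,897 required, 1,174,276 in favor — approved.
B: 2/3 of 1216751 = 811167.33, rounded up to 811168; 811,168 required, 811,542 in favor — approved.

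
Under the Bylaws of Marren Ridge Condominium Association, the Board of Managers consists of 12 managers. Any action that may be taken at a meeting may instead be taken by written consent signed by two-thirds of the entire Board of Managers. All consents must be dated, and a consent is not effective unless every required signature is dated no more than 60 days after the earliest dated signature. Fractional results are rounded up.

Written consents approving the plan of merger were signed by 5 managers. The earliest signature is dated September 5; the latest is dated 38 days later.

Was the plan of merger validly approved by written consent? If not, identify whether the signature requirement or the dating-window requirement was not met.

Not effective — insufficient signatures.

Signatures required: two-thirds of 12 — 2/3 of 12 = 8, so 8 needed; 5 signed. Insufficient.
Dating window: the latest signature is 38 days after the earliest; the limit is 60 days. Within the window.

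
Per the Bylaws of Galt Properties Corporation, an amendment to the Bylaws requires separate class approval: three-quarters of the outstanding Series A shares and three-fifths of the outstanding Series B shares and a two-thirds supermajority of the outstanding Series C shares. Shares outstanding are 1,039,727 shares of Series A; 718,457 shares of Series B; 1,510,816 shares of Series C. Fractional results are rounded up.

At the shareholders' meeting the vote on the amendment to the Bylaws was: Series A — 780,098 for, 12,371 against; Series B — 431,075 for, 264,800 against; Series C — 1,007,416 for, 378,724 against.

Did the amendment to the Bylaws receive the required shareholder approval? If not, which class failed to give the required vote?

Approved — every class gave the required vote.

Series A: 3/4 of 1039727 = 779795.25, rounded up to 779796; 779,796 required, 780,098 in favor — approved.
Series B: 3/5 of 718457 = 431074.20, rounded up to 431075; 431,075 required, 431,075 in favor — approved.
Series C: 2/3 of 1510816 = 1007210.67, rounded up to 1007211; 1,007,211 required, 1,007,416 in favor — approved.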